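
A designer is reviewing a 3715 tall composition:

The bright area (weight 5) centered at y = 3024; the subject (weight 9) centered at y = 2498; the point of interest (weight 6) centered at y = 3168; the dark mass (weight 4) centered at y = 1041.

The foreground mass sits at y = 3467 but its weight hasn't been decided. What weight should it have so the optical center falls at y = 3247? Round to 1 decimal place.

w ≈ 78.0

Existing Σw = 24 (5 + 9 + 6 + 4); existing moment 5·3024 + 9·2498 + 6·3168 + 4·1041 = 60774.
Set Σw·y/Σw = 3247: (60774 + 3467w) = 3247·(24 + w).
Solving: w = (3247·24 − 60774) / (3467 − 3247) = 17154 / 220 ≈ 77.97.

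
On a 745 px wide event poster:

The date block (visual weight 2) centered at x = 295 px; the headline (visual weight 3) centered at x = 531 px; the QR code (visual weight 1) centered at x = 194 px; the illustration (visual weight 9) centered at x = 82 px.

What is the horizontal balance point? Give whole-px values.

x ≈ 208

Weights sum to 2 + 3 + 1 + 9 = 15.
x: (2·295 + 3·531 + 1·194 + 9·82) / 15 = 3115 / 15 ≈ 207.67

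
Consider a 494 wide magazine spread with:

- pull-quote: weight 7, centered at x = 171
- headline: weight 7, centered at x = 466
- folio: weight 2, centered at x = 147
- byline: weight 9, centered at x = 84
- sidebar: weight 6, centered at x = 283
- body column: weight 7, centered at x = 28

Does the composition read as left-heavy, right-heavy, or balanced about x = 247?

Total weight = 7 + 7 + 2 + 9 + 6 + 7 = 38.
x: moment 7403 / weight 38 ≈ 194.82
194.8 vs midline 247 → left-heavy.

left-heavy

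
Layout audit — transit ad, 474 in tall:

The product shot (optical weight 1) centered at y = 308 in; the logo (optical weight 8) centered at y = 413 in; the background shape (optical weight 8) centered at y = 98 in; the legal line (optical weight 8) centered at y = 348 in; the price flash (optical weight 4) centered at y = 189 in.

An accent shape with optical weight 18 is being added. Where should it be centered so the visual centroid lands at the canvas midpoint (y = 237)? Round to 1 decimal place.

After adding the accent shape, total weight = 1 + 8 + 8 + 8 + 4 + 18 = 47.
Along y: (7936 + 18·y) / 47 = 237 (existing moment 1·308 + 8·413 + 8·98 + 8·348 + 4·189 = 7936) ⇒ y = (11139 − 7936) / 18 ≈ 177.94.

y ≈ 177.9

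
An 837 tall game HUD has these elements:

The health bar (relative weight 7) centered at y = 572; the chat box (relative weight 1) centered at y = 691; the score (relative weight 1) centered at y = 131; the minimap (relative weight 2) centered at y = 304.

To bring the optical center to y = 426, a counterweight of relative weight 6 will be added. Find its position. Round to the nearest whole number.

With the counterweight, Σw becomes 7 + 1 + 1 + 2 + 6 = 17.
y: target moment 17×426 = 7242; current 7·572 + 1·691 + 1·131 + 2·304 = 5434; the counterweight supplies 1808, so y = 1808/6 ≈ 301.33.

y ≈ 301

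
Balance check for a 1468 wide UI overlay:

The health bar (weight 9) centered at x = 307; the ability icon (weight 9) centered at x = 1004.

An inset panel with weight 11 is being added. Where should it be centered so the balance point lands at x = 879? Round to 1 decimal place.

x ≈ 1244.7

With the inset panel, Σw becomes 9 + 9 + 11 = 29.
Along x: (11799 + 11·x) / 29 = 879 (existing moment 9·307 + 9·1004 = 11799) ⇒ x = (25491 − 11799) / 11 ≈ 1244.73.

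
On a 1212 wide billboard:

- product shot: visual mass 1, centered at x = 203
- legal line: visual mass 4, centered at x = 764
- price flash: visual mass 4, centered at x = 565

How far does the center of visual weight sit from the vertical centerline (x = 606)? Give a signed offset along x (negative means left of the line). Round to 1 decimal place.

Σw = 1 + 4 + 4 = 9.
Σw·x = 1·203 + 4·764 + 4·565 = 5519, so x̄ = 5519/9 ≈ 613.22.
Offset from x = 606: 613.22 − 606 ≈ 7.22.

≈ 7.2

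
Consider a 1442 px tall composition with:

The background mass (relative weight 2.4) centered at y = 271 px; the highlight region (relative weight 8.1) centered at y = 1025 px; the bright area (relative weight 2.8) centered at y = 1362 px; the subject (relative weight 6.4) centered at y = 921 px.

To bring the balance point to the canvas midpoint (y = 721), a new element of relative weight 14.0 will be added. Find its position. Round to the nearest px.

y ≈ 403

After adding the new element, total weight = 2.4 + 8.1 + 2.8 + 6.4 + 14.0 = 33.7.
y: need Σw·y = 33.7·721 = 24297.7. Existing = 2.4·271 + 8.1·1025 + 2.8·1362 + 6.4·921 = 18660.9. Remainder 5636.8 / 14.0 ≈ 402.63.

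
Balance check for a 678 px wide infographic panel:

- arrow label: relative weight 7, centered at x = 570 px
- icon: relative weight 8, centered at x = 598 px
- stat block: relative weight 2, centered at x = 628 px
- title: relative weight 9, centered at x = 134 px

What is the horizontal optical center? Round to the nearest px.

x ≈ 432

Weights sum to 7 + 8 + 2 + 9 = 26.
Σw·x = 7·570 + 8·598 + 2·628 + 9·134 = 11236, so x̄ = 11236/26 ≈ 432.15.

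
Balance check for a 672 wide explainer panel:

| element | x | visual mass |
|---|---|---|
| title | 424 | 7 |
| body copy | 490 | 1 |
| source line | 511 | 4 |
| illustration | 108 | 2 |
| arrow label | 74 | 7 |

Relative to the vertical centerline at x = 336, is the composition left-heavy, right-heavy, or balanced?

left-heavy

Σw = 7 + 1 + 4 + 2 + 7 = 21.
Σw·x = 7·424 + 1·490 + 4·511 + 2·108 + 7·74 = 6236, so x̄ = 6236/21 ≈ 296.95.
297.0 lies left of the midline 336, so the layout is left-heavy.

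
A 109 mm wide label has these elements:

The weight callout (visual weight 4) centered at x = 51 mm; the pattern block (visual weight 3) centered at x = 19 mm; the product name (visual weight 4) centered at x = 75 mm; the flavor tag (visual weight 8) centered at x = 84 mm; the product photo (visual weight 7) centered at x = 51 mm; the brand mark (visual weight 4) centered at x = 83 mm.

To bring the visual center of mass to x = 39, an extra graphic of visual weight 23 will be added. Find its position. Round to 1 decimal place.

With the extra graphic, Σw becomes 4 + 3 + 4 + 8 + 7 + 4 + 23 = 53.
Along x: (1922 + 23·x) / 53 = 39 (existing moment 4·51 + 3·19 + 4·75 + 8·84 + 7·51 + 4·83 = 1922) ⇒ x = (2067 − 1922) / 23 ≈ 6.30.

x ≈ 6.3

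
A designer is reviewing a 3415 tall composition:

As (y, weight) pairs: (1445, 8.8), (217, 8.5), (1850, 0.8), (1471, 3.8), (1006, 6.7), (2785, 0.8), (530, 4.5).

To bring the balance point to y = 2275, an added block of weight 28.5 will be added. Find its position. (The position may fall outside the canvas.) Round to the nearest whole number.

With the added block, Σw becomes 8.8 + 8.5 + 0.8 + 3.8 + 6.7 + 0.8 + 4.5 + 28.5 = 62.4.
y: target moment 62.4×2275 = 141960.0; current 8.8·1445 + 8.5·217 + 0.8·1850 + 3.8·1471 + 6.7·1006 + 0.8·2785 + 4.5·530 = 32983.5; the added block supplies 108976.5, so y = 108976.5/28.5 ≈ 3823.74.

y ≈ 3824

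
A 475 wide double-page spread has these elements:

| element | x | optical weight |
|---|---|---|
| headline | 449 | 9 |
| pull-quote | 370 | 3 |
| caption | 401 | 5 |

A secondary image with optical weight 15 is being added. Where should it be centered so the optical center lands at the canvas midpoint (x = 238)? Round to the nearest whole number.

With the secondary image, Σw becomes 9 + 3 + 5 + 15 = 32.
x: target moment 32×238 = 7616; current 9·449 + 3·370 + 5·401 = 7156; the secondary image supplies 460, so x = 460/15 ≈ 30.67.

x ≈ 31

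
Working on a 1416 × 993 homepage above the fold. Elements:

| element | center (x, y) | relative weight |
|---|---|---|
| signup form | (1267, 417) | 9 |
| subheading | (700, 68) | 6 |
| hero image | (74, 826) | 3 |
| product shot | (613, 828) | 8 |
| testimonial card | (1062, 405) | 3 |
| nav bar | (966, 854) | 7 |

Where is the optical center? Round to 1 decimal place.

Σw = 9 + 6 + 3 + 8 + 3 + 7 = 36.
Σw·x = 30677; x̄ = 30677/36 ≈ 852.14.
Σw·y = 20456; ȳ = 20456/36 ≈ 568.22.

(852.1, 568.2)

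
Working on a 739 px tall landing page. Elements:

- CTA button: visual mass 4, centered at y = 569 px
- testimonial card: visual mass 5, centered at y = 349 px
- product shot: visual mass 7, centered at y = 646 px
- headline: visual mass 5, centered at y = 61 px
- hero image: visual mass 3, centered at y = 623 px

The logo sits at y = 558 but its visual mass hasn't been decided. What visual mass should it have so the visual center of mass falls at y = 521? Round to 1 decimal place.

Existing Σw = 24 (4 + 5 + 7 + 5 + 3); existing moment 4·569 + 5·349 + 7·646 + 5·61 + 3·623 = 10717.
Balance at y = 521 requires (10717 + w·558) / (24 + w) = 521.
Rearranging, w·(558 − 521) = 521·24 − 10717 = 1787, so w ≈ 1787/37 = 48.30.

w ≈ 48.3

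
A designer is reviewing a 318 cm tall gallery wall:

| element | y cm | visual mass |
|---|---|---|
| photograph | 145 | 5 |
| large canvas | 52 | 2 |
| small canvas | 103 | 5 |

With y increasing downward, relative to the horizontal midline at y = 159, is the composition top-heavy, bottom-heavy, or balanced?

top-heavy

Σw = 5 + 2 + 5 = 12.
y: (5·145 + 2·52 + 5·103) / 12 = 1344 / 12 ≈ 112.00
Since 112.0 is above (smaller y than) 159, the composition reads top-heavy.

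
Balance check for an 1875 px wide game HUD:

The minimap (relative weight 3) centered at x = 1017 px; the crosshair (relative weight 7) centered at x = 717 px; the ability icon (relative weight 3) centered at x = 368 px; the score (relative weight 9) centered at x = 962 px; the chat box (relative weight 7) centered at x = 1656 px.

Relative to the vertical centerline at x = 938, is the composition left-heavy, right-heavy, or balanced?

right-heavy

Weights sum to 3 + 7 + 3 + 9 + 7 = 29.
x: (3·1017 + 7·717 + 3·368 + 9·962 + 7·1656) / 29 = 29424 / 29 ≈ 1014.62
Since 1014.6 is right of 938, the composition reads right-heavy.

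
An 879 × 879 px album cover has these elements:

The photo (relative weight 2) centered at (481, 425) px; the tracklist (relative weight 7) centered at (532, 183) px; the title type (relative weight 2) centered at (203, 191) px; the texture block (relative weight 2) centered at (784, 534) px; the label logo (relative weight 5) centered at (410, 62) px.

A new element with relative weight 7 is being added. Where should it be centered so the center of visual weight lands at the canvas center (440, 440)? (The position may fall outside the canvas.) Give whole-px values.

New total weight: (2 + 7 + 2 + 2 + 5) + 7 = 25.
Along x: (8710 + 7·x) / 25 = 440 (existing moment 2·481 + 7·532 + 2·203 + 2·784 + 5·410 = 8710) ⇒ x = (11000 − 8710) / 7 ≈ 327.14.
Along y: (3891 + 7·y) / 25 = 440 (existing moment 2·425 + 7·183 + 2·191 + 2·534 + 5·62 = 3891) ⇒ y = (11000 − 3891) / 7 ≈ 1015.57.

(327, 1016)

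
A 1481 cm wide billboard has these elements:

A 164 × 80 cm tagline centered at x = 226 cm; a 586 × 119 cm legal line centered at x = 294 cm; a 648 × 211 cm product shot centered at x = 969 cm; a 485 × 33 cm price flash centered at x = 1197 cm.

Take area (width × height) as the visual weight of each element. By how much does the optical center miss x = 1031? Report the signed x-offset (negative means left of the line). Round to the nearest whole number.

≈ -288 cm

Taking area as weight: tagline 164·80 = 13120, legal line 586·119 = 69734, product shot 648·211 = 136728, price flash 485·33 = 16005. Sum 235587.
x-moment: 13120·226 + 69734·294 + 136728·969 + 16005·1197 = 175114333; centroid 175114333/235587 ≈ 743.31.
Against x = 1031, that's 743.31 − 1031 = -287.69.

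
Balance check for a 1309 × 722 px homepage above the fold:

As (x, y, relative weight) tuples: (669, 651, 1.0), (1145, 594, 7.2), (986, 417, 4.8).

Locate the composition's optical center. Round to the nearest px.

(1050, 533)

Weights sum to 1.0 + 7.2 + 4.8 = 13.0.
Σw·x = 1.0·669 + 7.2·1145 + 4.8·986 = 13645.8, so x̄ = 13645.8/13.0 ≈ 1049.68.
Σw·y = 1.0·651 + 7.2·594 + 4.8·417 = 6929.4, so ȳ = 6929.4/13.0 ≈ 533.03.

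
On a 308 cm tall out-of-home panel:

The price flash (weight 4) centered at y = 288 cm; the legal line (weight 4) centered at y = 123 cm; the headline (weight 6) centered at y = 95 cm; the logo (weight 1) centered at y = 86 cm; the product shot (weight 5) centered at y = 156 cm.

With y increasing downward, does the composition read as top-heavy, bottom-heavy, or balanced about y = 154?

Σw = 4 + 4 + 6 + 1 + 5 = 20.
Σw·y = 4·288 + 4·123 + 6·95 + 1·86 + 5·156 = 3080, so ȳ = 3080/20 ≈ 154.00.
154.00 = 154 exactly: balanced.

balanced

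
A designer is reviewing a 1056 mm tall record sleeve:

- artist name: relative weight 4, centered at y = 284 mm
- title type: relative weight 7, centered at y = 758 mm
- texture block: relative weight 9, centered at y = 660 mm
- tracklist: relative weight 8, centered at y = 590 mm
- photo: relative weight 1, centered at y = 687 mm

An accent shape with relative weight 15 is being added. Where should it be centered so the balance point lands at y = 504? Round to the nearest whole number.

y ≈ 292

With the accent shape, Σw becomes 4 + 7 + 9 + 8 + 1 + 15 = 44.
y: target moment 44×504 = 22176; current 4·284 + 7·758 + 9·660 + 8·590 + 1·687 = 17789; the accent shape supplies 4387, so y = 4387/15 ≈ 292.47.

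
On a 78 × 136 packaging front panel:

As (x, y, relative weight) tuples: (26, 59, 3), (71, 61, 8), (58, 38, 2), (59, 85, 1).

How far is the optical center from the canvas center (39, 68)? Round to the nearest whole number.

≈ 22

Weights sum to 3 + 8 + 2 + 1 = 14.
x: (3·26 + 8·71 + 2·58 + 1·59) / 14 = 821 / 14 ≈ 58.64
y: (3·59 + 8·61 + 2·38 + 1·85) / 14 = 826 / 14 ≈ 59.00
Offset from (39, 68): Δx ≈ 19.64, Δy ≈ -9.00; distance = √(Δx² + Δy²) ≈ 21.61.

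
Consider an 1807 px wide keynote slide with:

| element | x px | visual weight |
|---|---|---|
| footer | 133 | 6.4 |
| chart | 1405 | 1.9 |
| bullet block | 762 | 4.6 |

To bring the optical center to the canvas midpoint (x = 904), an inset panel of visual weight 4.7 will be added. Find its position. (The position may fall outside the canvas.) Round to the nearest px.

New total weight: (6.4 + 1.9 + 4.6) + 4.7 = 17.6.
x: need Σw·x = 17.6·904 = 15910.4. Existing = 6.4·133 + 1.9·1405 + 4.6·762 = 7025.9. Remainder 8884.5 / 4.7 ≈ 1890.32.

x ≈ 1890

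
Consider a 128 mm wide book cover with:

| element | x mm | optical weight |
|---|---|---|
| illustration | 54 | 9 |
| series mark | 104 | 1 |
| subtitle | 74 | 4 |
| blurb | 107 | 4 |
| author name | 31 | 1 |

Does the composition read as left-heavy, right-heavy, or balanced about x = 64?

right-heavy

Weights sum to 9 + 1 + 4 + 4 + 1 = 19.
x-moment: 9·54 + 1·104 + 4·74 + 4·107 + 1·31 = 1345; centroid 1345/19 ≈ 70.79.
Since 70.8 is right of 64, the composition reads right-heavy.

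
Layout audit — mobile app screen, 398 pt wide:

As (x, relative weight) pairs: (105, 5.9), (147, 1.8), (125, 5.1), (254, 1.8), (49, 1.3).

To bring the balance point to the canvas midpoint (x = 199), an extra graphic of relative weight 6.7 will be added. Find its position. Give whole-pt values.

With the extra graphic, Σw becomes 5.9 + 1.8 + 5.1 + 1.8 + 1.3 + 6.7 = 22.6.
Along x: (2042.5 + 6.7·x) / 22.6 = 199 (existing moment 5.9·105 + 1.8·147 + 5.1·125 + 1.8·254 + 1.3·49 = 2042.5) ⇒ x = (4497.4 − 2042.5) / 6.7 ≈ 366.40.

x ≈ 366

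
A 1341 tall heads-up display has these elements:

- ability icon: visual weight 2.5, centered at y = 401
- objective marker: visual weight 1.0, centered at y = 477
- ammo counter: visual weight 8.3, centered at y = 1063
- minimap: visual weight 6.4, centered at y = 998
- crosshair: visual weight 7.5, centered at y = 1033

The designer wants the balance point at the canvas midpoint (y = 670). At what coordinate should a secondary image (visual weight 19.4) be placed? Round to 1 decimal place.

After adding the secondary image, total weight = 2.5 + 1.0 + 8.3 + 6.4 + 7.5 + 19.4 = 45.1.
y: need Σw·y = 45.1·670 = 30217.0. Existing = 2.5·401 + 1.0·477 + 8.3·1063 + 6.4·998 + 7.5·1033 = 24437.1. Remainder 5779.9 / 19.4 ≈ 297.93.

y ≈ 297.9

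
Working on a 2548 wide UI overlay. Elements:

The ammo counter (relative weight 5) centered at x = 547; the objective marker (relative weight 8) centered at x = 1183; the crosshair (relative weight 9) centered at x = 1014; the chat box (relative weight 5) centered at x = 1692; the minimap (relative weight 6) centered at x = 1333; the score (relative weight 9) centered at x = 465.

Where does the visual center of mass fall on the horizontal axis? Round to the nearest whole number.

Total weight = 5 + 8 + 9 + 5 + 6 + 9 = 42.
Σw·x = 5·547 + 8·1183 + 9·1014 + 5·1692 + 6·1333 + 9·465 = 41968, so x̄ = 41968/42 ≈ 999.24.

x ≈ 999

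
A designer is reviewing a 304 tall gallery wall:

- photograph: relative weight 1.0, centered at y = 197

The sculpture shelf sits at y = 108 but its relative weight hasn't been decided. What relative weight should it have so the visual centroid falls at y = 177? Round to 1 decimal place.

The single fixed element contributes weight 1.0, moment 1.0·197 = 197.0.
Balance at y = 177 requires (197.0 + w·108) / (1.0 + w) = 177.
Solving: w = (177·1.0 − 197.0) / (108 − 177) = -20.0 / -69 ≈ 0.29.

w ≈ 0.3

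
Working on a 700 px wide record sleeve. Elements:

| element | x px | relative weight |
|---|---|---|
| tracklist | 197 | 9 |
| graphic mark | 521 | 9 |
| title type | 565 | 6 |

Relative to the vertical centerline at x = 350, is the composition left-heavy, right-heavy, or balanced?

Weights sum to 9 + 9 + 6 = 24.
x-moment: 9·197 + 9·521 + 6·565 = 9852; centroid 9852/24 ≈ 410.50.
410.5 vs midline 350 → right-heavy.

right-heavy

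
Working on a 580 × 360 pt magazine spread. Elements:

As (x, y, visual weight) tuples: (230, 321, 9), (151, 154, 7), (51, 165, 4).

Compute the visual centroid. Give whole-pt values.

(167, 231)

Total weight = 9 + 7 + 4 = 20.
x: (9·230 + 7·151 + 4·51) / 20 = 3331 / 20 ≈ 166.55
y: (9·321 + 7·154 + 4·165) / 20 = 4627 / 20 ≈ 231.35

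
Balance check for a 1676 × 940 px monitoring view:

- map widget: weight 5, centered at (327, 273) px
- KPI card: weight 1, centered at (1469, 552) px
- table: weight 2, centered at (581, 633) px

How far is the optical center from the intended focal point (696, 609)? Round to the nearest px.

≈ 267 px

Σw = 5 + 1 + 2 = 8.
Σw·x = 5·327 + 1·1469 + 2·581 = 4266, so x̄ = 4266/8 ≈ 533.25.
Σw·y = 5·273 + 1·552 + 2·633 = 3183, so ȳ = 3183/8 ≈ 397.88.
From (696, 609): dx = -162.75, dy = -211.12, so the distance is √(dx²+dy²) ≈ 266.57.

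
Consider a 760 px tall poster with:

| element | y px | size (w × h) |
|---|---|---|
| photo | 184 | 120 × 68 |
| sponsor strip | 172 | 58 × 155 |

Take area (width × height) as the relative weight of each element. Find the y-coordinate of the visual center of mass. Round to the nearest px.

Areas: photo 120·68 = 8160, sponsor strip 58·155 = 8990. Total weight = 17150.
y: (8160·184 + 8990·172) / 17150 = 3047720 / 17150 ≈ 177.71

y ≈ 178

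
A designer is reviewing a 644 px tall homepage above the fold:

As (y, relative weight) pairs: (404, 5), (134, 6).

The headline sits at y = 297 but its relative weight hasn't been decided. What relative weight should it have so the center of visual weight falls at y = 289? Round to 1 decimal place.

Known weights sum to 5 + 6 = 11; their moment is 5·404 + 6·134 = 2824.
Set Σw·y/Σw = 289: (2824 + 297w) = 289·(11 + w).
Rearranging, w·(297 − 289) = 289·11 − 2824 = 355, so w ≈ 355/8 = 44.37.

w ≈ 44.4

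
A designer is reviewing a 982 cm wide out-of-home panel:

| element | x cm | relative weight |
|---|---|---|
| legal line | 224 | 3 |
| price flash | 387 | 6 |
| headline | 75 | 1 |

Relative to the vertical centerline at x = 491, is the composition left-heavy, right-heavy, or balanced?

left-heavy

Σw = 3 + 6 + 1 = 10.
x: (3·224 + 6·387 + 1·75) / 10 = 3069 / 10 ≈ 306.90
306.9 vs midline 491 → left-heavy.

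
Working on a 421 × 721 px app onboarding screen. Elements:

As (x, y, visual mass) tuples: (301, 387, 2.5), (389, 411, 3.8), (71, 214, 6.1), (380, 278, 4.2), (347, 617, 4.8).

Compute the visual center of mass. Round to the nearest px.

(277, 372)

Σw = 2.5 + 3.8 + 6.1 + 4.2 + 4.8 = 21.4.
Σw·x = 2.5·301 + 3.8·389 + 6.1·71 + 4.2·380 + 4.8·347 = 5925.4, so x̄ = 5925.4/21.4 ≈ 276.89.
Σw·y = 2.5·387 + 3.8·411 + 6.1·214 + 4.2·278 + 4.8·617 = 7963.9, so ȳ = 7963.9/21.4 ≈ 372.14.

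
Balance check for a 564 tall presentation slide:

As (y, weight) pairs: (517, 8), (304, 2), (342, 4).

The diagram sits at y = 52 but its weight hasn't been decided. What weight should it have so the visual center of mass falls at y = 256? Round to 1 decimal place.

w ≈ 12.4

Known weights sum to 8 + 2 + 4 = 14; their moment is 8·517 + 2·304 + 4·342 = 6112.
For the centroid to hit 256: (6112 + w·52) / (14 + w) = 256.
So w = (256·14 − 6112)/(52 − 256) = -2528/-204 ≈ 12.39.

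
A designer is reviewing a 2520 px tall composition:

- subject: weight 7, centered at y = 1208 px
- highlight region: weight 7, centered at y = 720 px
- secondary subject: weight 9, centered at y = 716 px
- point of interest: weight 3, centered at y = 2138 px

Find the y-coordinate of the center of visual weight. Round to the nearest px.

y ≈ 1014

Total weight = 7 + 7 + 9 + 3 = 26.
y-moment: 7·1208 + 7·720 + 9·716 + 3·2138 = 26354; centroid 26354/26 ≈ 1013.62.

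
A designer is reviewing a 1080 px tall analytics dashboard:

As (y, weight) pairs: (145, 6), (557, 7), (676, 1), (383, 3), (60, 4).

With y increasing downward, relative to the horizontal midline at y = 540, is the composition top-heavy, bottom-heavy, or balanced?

top-heavy

Total weight = 6 + 7 + 1 + 3 + 4 = 21.
Σw·y = 6·145 + 7·557 + 1·676 + 3·383 + 4·60 = 6834, so ȳ = 6834/21 ≈ 325.43.
325.4 vs midline 540 → top-heavy.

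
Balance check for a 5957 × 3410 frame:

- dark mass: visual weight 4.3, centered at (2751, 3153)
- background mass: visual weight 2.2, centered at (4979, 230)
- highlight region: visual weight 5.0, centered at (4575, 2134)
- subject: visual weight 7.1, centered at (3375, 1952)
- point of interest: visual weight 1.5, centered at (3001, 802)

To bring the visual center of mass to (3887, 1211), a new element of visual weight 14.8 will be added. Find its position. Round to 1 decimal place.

After adding the new element, total weight = 4.3 + 2.2 + 5.0 + 7.1 + 1.5 + 14.8 = 34.9.
Along x: (74122.1 + 14.8·x) / 34.9 = 3887 (existing moment 4.3·2751 + 2.2·4979 + 5.0·4575 + 7.1·3375 + 1.5·3001 = 74122.1) ⇒ x = (135656.3 − 74122.1) / 14.8 ≈ 4157.72.
Along y: (39796.1 + 14.8·y) / 34.9 = 1211 (existing moment 4.3·3153 + 2.2·230 + 5.0·2134 + 7.1·1952 + 1.5·802 = 39796.1) ⇒ y = (42263.9 − 39796.1) / 14.8 ≈ 166.74.

(4157.7, 166.7)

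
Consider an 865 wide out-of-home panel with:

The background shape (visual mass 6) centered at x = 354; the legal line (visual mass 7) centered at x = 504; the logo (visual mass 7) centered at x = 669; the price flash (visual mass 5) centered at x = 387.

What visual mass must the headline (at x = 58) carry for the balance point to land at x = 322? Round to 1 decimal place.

w ≈ 16.0

Fixed elements: Σw = 6 + 7 + 7 + 5 = 25, Σw·x = 6·354 + 7·504 + 7·669 + 5·387 = 12270.
For the centroid to hit 322: (12270 + w·58) / (25 + w) = 322.
So w = (322·25 − 12270)/(58 − 322) = -4220/-264 ≈ 15.98.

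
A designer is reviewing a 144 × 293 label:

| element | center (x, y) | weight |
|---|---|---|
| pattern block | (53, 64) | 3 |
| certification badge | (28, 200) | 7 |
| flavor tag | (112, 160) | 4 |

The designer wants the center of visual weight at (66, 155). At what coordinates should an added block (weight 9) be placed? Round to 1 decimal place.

(79.4, 148.1)

New total weight: (3 + 7 + 4) + 9 = 23.
x: target moment 23×66 = 1518; current 3·53 + 7·28 + 4·112 = 803; the added block supplies 715, so x = 715/9 ≈ 79.44.
y: target moment 23×155 = 3565; current 3·64 + 7·200 + 4·160 = 2232; the added block supplies 1333, so y = 1333/9 ≈ 148.11.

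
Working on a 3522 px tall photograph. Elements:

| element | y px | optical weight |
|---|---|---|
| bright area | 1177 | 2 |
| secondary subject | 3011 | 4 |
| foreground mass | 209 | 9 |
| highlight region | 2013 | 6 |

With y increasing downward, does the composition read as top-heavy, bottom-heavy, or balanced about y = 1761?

top-heavy

Σw = 2 + 4 + 9 + 6 = 21.
y-moment: 2·1177 + 4·3011 + 9·209 + 6·2013 = 28357; centroid 28357/21 ≈ 1350.33.
1350.3 lies above (smaller y than) the midline 1761, so the layout is top-heavy.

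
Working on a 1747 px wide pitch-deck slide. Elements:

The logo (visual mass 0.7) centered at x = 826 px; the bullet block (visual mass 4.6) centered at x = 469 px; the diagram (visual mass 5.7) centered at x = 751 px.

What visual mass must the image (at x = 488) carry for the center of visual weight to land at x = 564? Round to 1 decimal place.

w ≈ 10.7

Fixed elements: Σw = 0.7 + 4.6 + 5.7 = 11.0, Σw·x = 0.7·826 + 4.6·469 + 5.7·751 = 7016.3.
Set Σw·x/Σw = 564: (7016.3 + 488w) = 564·(11.0 + w).
Solving: w = (564·11.0 − 7016.3) / (488 − 564) = -812.3 / -76 ≈ 10.69.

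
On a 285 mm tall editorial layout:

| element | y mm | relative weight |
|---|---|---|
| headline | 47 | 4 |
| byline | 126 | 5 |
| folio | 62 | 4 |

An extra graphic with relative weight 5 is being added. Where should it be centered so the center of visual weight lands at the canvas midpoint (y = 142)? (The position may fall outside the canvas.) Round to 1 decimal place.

y ≈ 298.0

After adding the extra graphic, total weight = 4 + 5 + 4 + 5 = 18.
Along y: (1066 + 5·y) / 18 = 142 (existing moment 4·47 + 5·126 + 4·62 = 1066) ⇒ y = (2556 − 1066) / 5 ≈ 298.00.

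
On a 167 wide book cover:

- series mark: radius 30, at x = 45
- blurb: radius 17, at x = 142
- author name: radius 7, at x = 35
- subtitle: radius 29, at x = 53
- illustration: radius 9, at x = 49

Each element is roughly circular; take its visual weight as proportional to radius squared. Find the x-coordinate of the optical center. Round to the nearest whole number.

r² weights: series mark 30² = 900, blurb 17² = 289, author name 7² = 49, subtitle 29² = 841, illustration 9² = 81. Total = 2160.
Σw·x = 900·45 + 289·142 + 49·35 + 841·53 + 81·49 = 131795, so x̄ = 131795/2160 ≈ 61.02.

x ≈ 61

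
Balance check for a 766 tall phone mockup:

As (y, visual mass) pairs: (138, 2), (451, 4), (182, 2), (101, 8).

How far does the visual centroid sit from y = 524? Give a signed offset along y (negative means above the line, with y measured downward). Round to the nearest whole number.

Total weight = 2 + 4 + 2 + 8 = 16.
Σw·y = 2·138 + 4·451 + 2·182 + 8·101 = 3252, so ȳ = 3252/16 ≈ 203.25.
Difference: 203.25 − 524 ≈ -320.75.

≈ -321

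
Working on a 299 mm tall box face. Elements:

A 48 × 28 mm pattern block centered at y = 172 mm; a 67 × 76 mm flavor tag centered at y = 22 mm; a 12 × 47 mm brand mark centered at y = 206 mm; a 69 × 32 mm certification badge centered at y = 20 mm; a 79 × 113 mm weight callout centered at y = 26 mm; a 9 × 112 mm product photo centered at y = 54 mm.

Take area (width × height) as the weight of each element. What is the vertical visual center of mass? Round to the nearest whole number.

y ≈ 41

Areas: pattern block 48·28 = 1344, flavor tag 67·76 = 5092, brand mark 12·47 = 564, certification badge 69·32 = 2208, weight callout 79·113 = 8927, product photo 9·112 = 1008. Total weight = 19143.
Σw·y = 790070; ȳ = 790070/19143 ≈ 41.27.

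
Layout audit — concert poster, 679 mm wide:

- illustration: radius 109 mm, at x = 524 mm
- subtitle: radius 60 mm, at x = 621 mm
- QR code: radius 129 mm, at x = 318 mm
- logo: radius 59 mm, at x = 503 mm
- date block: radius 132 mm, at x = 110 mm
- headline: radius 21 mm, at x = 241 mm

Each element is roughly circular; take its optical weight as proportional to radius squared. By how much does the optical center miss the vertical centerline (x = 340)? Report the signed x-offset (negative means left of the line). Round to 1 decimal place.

≈ -12.2 mm

Weights ∝ r²: illustration 109² = 11881, subtitle 60² = 3600, QR code 129² = 16641, logo 59² = 3481, date block 132² = 17424, headline 21² = 441; Σw = 53468.
x: moment 17526946 / weight 53468 ≈ 327.80
Offset from x = 340: 327.80 − 340 ≈ -12.20.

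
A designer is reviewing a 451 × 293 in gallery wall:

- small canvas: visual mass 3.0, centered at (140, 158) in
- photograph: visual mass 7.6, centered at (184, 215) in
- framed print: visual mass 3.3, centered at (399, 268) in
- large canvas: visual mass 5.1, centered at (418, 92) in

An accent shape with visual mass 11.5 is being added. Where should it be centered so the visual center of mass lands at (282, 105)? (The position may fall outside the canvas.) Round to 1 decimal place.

After adding the accent shape, total weight = 3.0 + 7.6 + 3.3 + 5.1 + 11.5 = 30.5.
x: target moment 30.5×282 = 8601.0; current 3.0·140 + 7.6·184 + 3.3·399 + 5.1·418 = 5266.9; the accent shape supplies 3334.1, so x = 3334.1/11.5 ≈ 289.92.
y: target moment 30.5×105 = 3202.5; current 3.0·158 + 7.6·215 + 3.3·268 + 5.1·92 = 3461.6; the accent shape supplies -259.1, so y = -259.1/11.5 ≈ -22.53.

(289.9, -22.5)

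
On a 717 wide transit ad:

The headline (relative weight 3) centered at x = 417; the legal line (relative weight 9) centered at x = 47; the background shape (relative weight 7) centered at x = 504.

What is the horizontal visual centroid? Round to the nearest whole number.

Weights sum to 3 + 9 + 7 = 19.
Σw·x = 3·417 + 9·47 + 7·504 = 5202, so x̄ = 5202/19 ≈ 273.79.

x ≈ 274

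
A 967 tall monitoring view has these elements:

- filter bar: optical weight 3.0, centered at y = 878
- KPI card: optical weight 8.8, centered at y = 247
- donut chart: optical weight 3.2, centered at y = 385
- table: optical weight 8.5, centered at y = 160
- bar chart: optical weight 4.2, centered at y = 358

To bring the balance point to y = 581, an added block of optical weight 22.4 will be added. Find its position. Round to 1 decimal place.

With the added block, Σw becomes 3.0 + 8.8 + 3.2 + 8.5 + 4.2 + 22.4 = 50.1.
Along y: (8903.2 + 22.4·y) / 50.1 = 581 (existing moment 3.0·878 + 8.8·247 + 3.2·385 + 8.5·160 + 4.2·358 = 8903.2) ⇒ y = (29108.1 − 8903.2) / 22.4 ≈ 902.00.

y ≈ 902.0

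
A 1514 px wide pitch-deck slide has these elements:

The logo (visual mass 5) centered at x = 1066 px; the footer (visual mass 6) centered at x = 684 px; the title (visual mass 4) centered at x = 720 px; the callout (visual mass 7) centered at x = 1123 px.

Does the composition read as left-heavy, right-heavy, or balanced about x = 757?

right-heavy

Σw = 5 + 6 + 4 + 7 = 22.
x: (5·1066 + 6·684 + 4·720 + 7·1123) / 22 = 20175 / 22 ≈ 917.05
917.0 vs midline 757 → right-heavy.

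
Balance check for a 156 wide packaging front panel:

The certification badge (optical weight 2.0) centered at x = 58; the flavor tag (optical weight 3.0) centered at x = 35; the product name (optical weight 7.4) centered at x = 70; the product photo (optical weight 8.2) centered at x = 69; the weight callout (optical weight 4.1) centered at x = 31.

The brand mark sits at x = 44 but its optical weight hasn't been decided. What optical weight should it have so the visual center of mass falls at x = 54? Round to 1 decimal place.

Existing Σw = 24.7 (2.0 + 3.0 + 7.4 + 8.2 + 4.1); existing moment 2.0·58 + 3.0·35 + 7.4·70 + 8.2·69 + 4.1·31 = 1431.9.
Balance at x = 54 requires (1431.9 + w·44) / (24.7 + w) = 54.
Solving: w = (54·24.7 − 1431.9) / (44 − 54) = -98.1 / -10 ≈ 9.81.

w ≈ 9.8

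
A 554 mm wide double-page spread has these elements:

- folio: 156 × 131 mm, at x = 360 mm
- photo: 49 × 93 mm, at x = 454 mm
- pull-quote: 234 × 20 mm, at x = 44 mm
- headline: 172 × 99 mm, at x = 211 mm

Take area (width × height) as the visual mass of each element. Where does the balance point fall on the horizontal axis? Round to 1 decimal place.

Areas: folio 156·131 = 20436, photo 49·93 = 4557, pull-quote 234·20 = 4680, headline 172·99 = 17028. Total weight = 46701.
Σw·x = 20436·360 + 4557·454 + 4680·44 + 17028·211 = 13224666, so x̄ = 13224666/46701 ≈ 283.18.

x ≈ 283.2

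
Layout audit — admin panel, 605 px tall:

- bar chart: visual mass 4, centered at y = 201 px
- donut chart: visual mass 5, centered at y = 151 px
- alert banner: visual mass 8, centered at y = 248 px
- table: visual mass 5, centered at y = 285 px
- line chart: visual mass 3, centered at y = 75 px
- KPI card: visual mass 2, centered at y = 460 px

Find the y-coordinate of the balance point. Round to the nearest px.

Weights sum to 4 + 5 + 8 + 5 + 3 + 2 = 27.
y-moment: 4·201 + 5·151 + 8·248 + 5·285 + 3·75 + 2·460 = 6113; centroid 6113/27 ≈ 226.41.

y ≈ 226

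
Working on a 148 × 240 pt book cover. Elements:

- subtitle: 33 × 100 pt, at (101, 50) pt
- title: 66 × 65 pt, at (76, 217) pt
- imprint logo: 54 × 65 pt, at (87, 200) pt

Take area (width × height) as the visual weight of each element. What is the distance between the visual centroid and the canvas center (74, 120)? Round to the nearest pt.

Areas: subtitle 33·100 = 3300, title 66·65 = 4290, imprint logo 54·65 = 3510. Total weight = 11100.
Σw·x = 3300·101 + 4290·76 + 3510·87 = 964710, so x̄ = 964710/11100 ≈ 86.91.
Σw·y = 3300·50 + 4290·217 + 3510·200 = 1797930, so ȳ = 1797930/11100 ≈ 161.98.
From (74, 120): dx = 12.91, dy = 41.98, so the distance is √(dx²+dy²) ≈ 43.92.

≈ 44 pt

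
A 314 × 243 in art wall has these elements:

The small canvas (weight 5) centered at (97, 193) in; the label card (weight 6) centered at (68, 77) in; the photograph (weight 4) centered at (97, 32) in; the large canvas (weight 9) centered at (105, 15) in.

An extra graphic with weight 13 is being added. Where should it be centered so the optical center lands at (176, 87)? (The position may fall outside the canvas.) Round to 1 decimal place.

With the extra graphic, Σw becomes 5 + 6 + 4 + 9 + 13 = 37.
x: need Σw·x = 37·176 = 6512. Existing = 5·97 + 6·68 + 4·97 + 9·105 = 2226. Remainder 4286 / 13 ≈ 329.69.
y: need Σw·y = 37·87 = 3219. Existing = 5·193 + 6·77 + 4·32 + 9·15 = 1690. Remainder 1529 / 13 ≈ 117.62.

(329.7, 117.6)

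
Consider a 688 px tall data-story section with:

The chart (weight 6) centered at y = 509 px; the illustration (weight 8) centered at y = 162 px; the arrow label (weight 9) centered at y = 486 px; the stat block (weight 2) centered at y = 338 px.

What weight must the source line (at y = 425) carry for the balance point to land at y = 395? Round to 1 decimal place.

w ≈ 15.8

Known weights sum to 6 + 8 + 9 + 2 = 25; their moment is 6·509 + 8·162 + 9·486 + 2·338 = 9400.
Balance at y = 395 requires (9400 + w·425) / (25 + w) = 395.
Rearranging, w·(425 − 395) = 395·25 − 9400 = 475, so w ≈ 475/30 = 15.83.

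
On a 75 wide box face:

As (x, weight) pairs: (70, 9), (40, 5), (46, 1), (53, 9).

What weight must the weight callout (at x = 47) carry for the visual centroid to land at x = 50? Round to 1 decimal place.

Fixed elements: Σw = 9 + 5 + 1 + 9 = 24, Σw·x = 9·70 + 5·40 + 1·46 + 9·53 = 1353.
Balance at x = 50 requires (1353 + w·47) / (24 + w) = 50.
Solving: w = (50·24 − 1353) / (47 − 50) = -153 / -3 ≈ 51.00.

w ≈ 51.0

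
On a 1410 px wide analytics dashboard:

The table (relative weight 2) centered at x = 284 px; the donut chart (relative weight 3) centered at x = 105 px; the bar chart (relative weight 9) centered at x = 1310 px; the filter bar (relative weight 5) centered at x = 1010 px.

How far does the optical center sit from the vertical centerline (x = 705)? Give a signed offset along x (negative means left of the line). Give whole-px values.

≈ 228 px

Σw = 2 + 3 + 9 + 5 = 19.
x: (2·284 + 3·105 + 9·1310 + 5·1010) / 19 = 17723 / 19 ≈ 932.79
Against x = 705, that's 932.79 − 705 = 227.79.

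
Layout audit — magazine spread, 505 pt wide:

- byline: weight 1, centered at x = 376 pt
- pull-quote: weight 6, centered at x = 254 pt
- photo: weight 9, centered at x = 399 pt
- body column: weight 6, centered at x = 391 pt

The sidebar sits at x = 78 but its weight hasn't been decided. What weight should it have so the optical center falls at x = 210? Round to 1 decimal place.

w ≈ 24.4

Fixed elements: Σw = 1 + 6 + 9 + 6 = 22, Σw·x = 1·376 + 6·254 + 9·399 + 6·391 = 7837.
For the centroid to hit 210: (7837 + w·78) / (22 + w) = 210.
Rearranging, w·(78 − 210) = 210·22 − 7837 = -3217, so w ≈ -3217/-132 = 24.37.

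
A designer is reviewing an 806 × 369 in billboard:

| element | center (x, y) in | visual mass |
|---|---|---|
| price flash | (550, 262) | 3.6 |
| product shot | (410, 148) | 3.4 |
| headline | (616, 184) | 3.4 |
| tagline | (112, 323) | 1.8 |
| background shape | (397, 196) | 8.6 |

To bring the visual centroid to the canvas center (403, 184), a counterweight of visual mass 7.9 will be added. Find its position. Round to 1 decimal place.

(314.2, 119.2)

New total weight: (3.6 + 3.4 + 3.4 + 1.8 + 8.6) + 7.9 = 28.7.
Along x: (9084.2 + 7.9·x) / 28.7 = 403 (existing moment 3.6·550 + 3.4·410 + 3.4·616 + 1.8·112 + 8.6·397 = 9084.2) ⇒ x = (11566.1 − 9084.2) / 7.9 ≈ 314.16.
Along y: (4339.0 + 7.9·y) / 28.7 = 184 (existing moment 3.6·262 + 3.4·148 + 3.4·184 + 1.8·323 + 8.6·196 = 4339.0) ⇒ y = (5280.8 − 4339.0) / 7.9 ≈ 119.22.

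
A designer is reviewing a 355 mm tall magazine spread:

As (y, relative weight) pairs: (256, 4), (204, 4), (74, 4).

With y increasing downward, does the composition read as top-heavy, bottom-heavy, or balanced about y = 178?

Total weight = 4 + 4 + 4 = 12.
Σw·y = 4·256 + 4·204 + 4·74 = 2136, so ȳ = 2136/12 ≈ 178.00.
That equals the midline 178 — balanced.

balanced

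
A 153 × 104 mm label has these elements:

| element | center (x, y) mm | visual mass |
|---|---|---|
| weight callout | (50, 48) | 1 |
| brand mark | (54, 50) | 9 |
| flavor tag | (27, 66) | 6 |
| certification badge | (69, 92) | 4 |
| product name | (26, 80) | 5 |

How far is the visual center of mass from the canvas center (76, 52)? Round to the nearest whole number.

≈ 35 mm

Weights sum to 1 + 9 + 6 + 4 + 5 = 25.
Σw·x = 1·50 + 9·54 + 6·27 + 4·69 + 5·26 = 1104, so x̄ = 1104/25 ≈ 44.16.
Σw·y = 1·48 + 9·50 + 6·66 + 4·92 + 5·80 = 1662, so ȳ = 1662/25 ≈ 66.48.
Offset from (76, 52): Δx ≈ -31.84, Δy ≈ 14.48; distance = √(Δx² + Δy²) ≈ 34.98.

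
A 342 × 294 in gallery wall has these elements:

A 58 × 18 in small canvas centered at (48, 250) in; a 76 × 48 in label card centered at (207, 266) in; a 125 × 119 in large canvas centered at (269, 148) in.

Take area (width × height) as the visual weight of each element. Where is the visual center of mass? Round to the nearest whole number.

Areas → weights: small canvas 58·18 = 1044, label card 76·48 = 3648, large canvas 125·119 = 14875; Σw = 19567.
x-moment: 1044·48 + 3648·207 + 14875·269 = 4806623; centroid 4806623/19567 ≈ 245.65.
y-moment: 1044·250 + 3648·266 + 14875·148 = 3432868; centroid 3432868/19567 ≈ 175.44.

(246, 175)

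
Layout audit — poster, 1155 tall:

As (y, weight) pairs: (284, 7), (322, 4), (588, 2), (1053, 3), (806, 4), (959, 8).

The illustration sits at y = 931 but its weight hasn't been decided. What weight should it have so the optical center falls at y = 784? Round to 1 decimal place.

Fixed elements: Σw = 7 + 4 + 2 + 3 + 4 + 8 = 28, Σw·y = 7·284 + 4·322 + 2·588 + 3·1053 + 4·806 + 8·959 = 18507.
Balance at y = 784 requires (18507 + w·931) / (28 + w) = 784.
Solving: w = (784·28 − 18507) / (931 − 784) = 3445 / 147 ≈ 23.44.

w ≈ 23.4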